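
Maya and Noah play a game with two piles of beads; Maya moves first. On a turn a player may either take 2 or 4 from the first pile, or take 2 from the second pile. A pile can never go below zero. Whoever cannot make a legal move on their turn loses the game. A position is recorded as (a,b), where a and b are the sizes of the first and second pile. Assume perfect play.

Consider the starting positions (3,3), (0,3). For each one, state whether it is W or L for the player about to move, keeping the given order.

Use the standard recursion: the mover loses at a terminal position; elsewhere, the mover wins exactly when some move hands the opponent an L position.
No move ever increases a pile, so every position that can arise here has a ≤ 3 and b ≤ 3; it is enough to label the cells with 0 ≤ a ≤ 3 and 0 ≤ b ≤ 3.
Every move lowers a or b (never raises either), so fill the grid row by row in increasing a, and left to right within a row: each cell's successors are then already labelled.
      b=0  b=1  b=2  b=3
a=0:    L    L    W    W
a=1:    L    L    W    W
a=2:    W    W    L    L
a=3:    W    W    L    L
Cells with no legal move (terminal, hence L): (0,0), (0,1), (1,0), (1,1).
The remaining L cells, each justified by listing all of its moves:
(2,2): L (options (0,2)(W), (2,0)(W) are all W)
(2,3): L (options (0,3)(W), (2,1)(W) are all W)
(3,2): L (options (1,2)(W), (3,0)(W) are all W)
(3,3): L (options (1,3)(W), (3,1)(W) are all W)
Every other cell has at least one move into one of the L cells above, so it is W.
(3,3): one of the L cells justified above, so L
(0,3): the move to (0,1) reaches an L cell, so W

(3,3): L, (0,3): W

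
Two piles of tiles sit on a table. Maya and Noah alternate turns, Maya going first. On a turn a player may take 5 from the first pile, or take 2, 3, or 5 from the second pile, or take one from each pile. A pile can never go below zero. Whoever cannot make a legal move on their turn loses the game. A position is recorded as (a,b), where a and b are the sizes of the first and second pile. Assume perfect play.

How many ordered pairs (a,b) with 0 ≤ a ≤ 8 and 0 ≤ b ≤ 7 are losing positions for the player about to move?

19

Compute win/loss labels from the base case upward. A position with no move is L. Any other position is W if it can reach an L in one move, else L.
Every move lowers a or b (never raises either), so fill the grid row by row in increasing a, and left to right within a row: each cell's successors are then already labelled.
      b=0  b=1  b=2  b=3  b=4  b=5  b=6  b=7
a=0:    L    L    W    W    W    W    W    L
a=1:    L    W    W    W    L    W    W    W
a=2:    L    W    W    W    L    W    W    W
a=3:    L    W    W    W    L    W    W    W
a=4:    L    W    W    W    L    W    W    W
a=5:    W    W    L    L    W    W    W    W
a=6:    W    L    L    W    W    W    W    W
a=7:    W    L    W    W    W    L    W    W
a=8:    W    L    W    W    W    L    W    W
Cells with no legal move (terminal, hence L): (0,0), (0,1), (1,0), (2,0), (3,0), (4,0).
The remaining L cells, each justified by listing all of its moves:
(0,7): moves to (0,5)(W), (0,4)(W), (0,2)(W); every one is W ⇒ L
(1,4): moves to (1,2)(W), (1,1)(W), (0,3)(W); every one is W ⇒ L
(2,4): moves to (2,2)(W), (2,1)(W), (1,3)(W); every one is W ⇒ L
(3,4): moves to (3,2)(W), (3,1)(W), (2,3)(W); every one is W ⇒ L
(4,4): moves to (4,2)(W), (4,1)(W), (3,3)(W); every one is W ⇒ L
(5,2): moves to (0,2)(W), (5,0)(W), (4,1)(W); every one is W ⇒ L
(5,3): moves to (0,3)(W), (5,1)(W), (5,0)(W), (4,2)(W); every one is W ⇒ L
(6,1): moves to (1,1)(W), (5,0)(W); every one is W ⇒ L
(6,2): moves to (1,2)(W), (6,0)(W), (5,1)(W); every one is W ⇒ L
(7,1): moves to (2,1)(W), (6,0)(W); every one is W ⇒ L
(7,5): moves to (2,5)(W), (7,3)(W), (7,2)(W), (7,0)(W), (6,4)(W); every one is W ⇒ L
(8,1): moves to (3,1)(W), (7,0)(W); every one is W ⇒ L
(8,5): moves to (3,5)(W), (8,3)(W), (8,2)(W), (8,0)(W), (7,4)(W); every one is W ⇒ L
Every other cell has at least one move into one of the L cells above, so it is W.
L cells per row: a=0: 3, a=1: 2, a=2: 2, a=3: 2, a=4: 2, a=5: 2, a=6: 2, a=7: 2, a=8: 2; total 19.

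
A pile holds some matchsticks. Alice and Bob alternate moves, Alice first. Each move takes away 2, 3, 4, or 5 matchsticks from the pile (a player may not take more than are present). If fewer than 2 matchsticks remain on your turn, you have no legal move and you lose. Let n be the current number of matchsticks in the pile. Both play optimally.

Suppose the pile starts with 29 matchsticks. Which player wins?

Compute win/loss labels from the base case upward. A position with no move is L. Any other position is W if it can reach an L in one move, else L.
n=0: no move → L
n=1: no move → L
n=2: can move to 0, which is L ⇒ W
n=3: can move to 1, which is L ⇒ W
n=4: can move to 1, which is L ⇒ W
n=5: can move to 1, which is L ⇒ W
n=6: can move to 1, which is L ⇒ W
n=7: moves to 5(W), 4(W), 3(W), 2(W); every one is W ⇒ L
n=8: moves to 6(W), 5(W), 4(W), 3(W); every one is W ⇒ L
n=9: can move to 7, which is L ⇒ W
n=10: can move to 8, which is L ⇒ W
n=11: can move to 8, which is L ⇒ W
n=12: can move to 8, which is L ⇒ W
n=13: can move to 8, which is L ⇒ W
n=14: moves to 12(W), 11(W), 10(W), 9(W); every one is W ⇒ L
n=15: moves to 13(W), 12(W), 11(W), 10(W); every one is W ⇒ L
n=16: can move to 14, which is L ⇒ W
n=17: can move to 15, which is L ⇒ W
n=18: can move to 15, which is L ⇒ W
n=19: can move to 15, which is L ⇒ W
n=20: can move to 15, which is L ⇒ W
n=21: moves to 19(W), 18(W), 17(W), 16(W); every one is W ⇒ L
n=22: moves to 20(W), 19(W), 18(W), 17(W); every one is W ⇒ L
n=23: can move to 21, which is L ⇒ W
n=24: can move to 22, which is L ⇒ W
n=25: can move to 22, which is L ⇒ W
n=26: can move to 22, which is L ⇒ W
n=27: can move to 22, which is L ⇒ W
n=28: moves to 26(W), 25(W), 24(W), 23(W); every one is W ⇒ L
n=29: moves to 27(W), 26(W), 25(W), 24(W); every one is W ⇒ L
The starting position 29 is L: whatever Alice does, the opponent receives a W position.

Bob wins.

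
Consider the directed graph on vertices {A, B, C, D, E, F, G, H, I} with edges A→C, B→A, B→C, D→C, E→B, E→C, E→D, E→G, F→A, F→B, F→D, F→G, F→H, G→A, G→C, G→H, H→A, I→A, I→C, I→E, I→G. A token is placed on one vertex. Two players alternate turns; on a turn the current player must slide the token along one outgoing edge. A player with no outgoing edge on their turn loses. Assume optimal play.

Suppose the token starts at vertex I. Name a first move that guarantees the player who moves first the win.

Build the W/L table. Terminal = L. A non-terminal position is W if it has a move to some L; otherwise it is L.
Every edge goes from a vertex to one that appears earlier in the order C, A, H, G, D, B, E, I, F, so processing vertices in that order labels each vertex after all of its successors.
C: no outgoing edge → L
A: →C(L), so W
H: →A(W) only, which is W, so L
G: →H(L), so W
D: →C(L), so W
B: →C(L), so W
E: →C(L), so W
I: →C(L), so W
F: →H(L), so W
From I, the L positions reachable in one move are: C.

Move to C.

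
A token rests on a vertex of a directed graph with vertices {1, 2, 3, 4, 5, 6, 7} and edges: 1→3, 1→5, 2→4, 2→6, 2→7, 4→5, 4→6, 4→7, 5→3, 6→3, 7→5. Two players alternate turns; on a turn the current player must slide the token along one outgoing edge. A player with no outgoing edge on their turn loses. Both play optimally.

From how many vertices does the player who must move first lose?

Label each position W (a win for the player to move) or L (a loss). A position with no legal move is L; any other position is W exactly when some move reaches an L, and L when every move reaches a W.
Every edge goes from a vertex to one that appears earlier in the order 3, 5, 7, 6, 1, 4, 2, so processing vertices in that order labels each vertex after all of its successors.
3: no outgoing edge → L
5: reaches L-position 3 → W
7: only reaches 5(W), which is W → L
6: reaches L-position 3 → W
1: reaches L-position 3 → W
4: reaches L-position 7 → W
2: reaches L-position 7 → W
The L vertices are 3, 7; that is 2 in all.

2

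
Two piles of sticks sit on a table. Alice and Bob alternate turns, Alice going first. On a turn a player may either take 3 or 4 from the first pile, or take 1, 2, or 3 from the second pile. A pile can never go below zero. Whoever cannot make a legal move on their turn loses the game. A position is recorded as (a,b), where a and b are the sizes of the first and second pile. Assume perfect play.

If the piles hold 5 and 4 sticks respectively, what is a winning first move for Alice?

Classify positions by backward induction: terminal positions (no move available) are L. From any other position, the mover wins iff some move reaches an L.
No move ever increases a pile, so every position that can arise here has a ≤ 5 and b ≤ 4; it is enough to label the cells with 0 ≤ a ≤ 5 and 0 ≤ b ≤ 4.
Every move lowers a or b (never raises either), so fill the grid row by row in increasing a, and left to right within a row: each cell's successors are then already labelled.
      b=0  b=1  b=2  b=3  b=4
a=0:    L    W    W    W    L
a=1:    L    W    W    W    L
a=2:    L    W    W    W    L
a=3:    W    L    W    W    W
a=4:    W    L    W    W    W
a=5:    W    L    W    W    W
Cells with no legal move (terminal, hence L): (0,0), (1,0), (2,0).
The remaining L cells, each justified by listing all of its moves:
(0,4): L (options (0,3)(W), (0,2)(W), (0,1)(W) are all W)
(1,4): L (options (1,3)(W), (1,2)(W), (1,1)(W) are all W)
(2,4): L (options (2,3)(W), (2,2)(W), (2,1)(W) are all W)
(3,1): L (options (0,1)(W), (3,0)(W) are all W)
(4,1): L (options (1,1)(W), (0,1)(W), (4,0)(W) are all W)
(5,1): L (options (2,1)(W), (1,1)(W), (5,0)(W) are all W)
Every other cell has at least one move into one of the L cells above, so it is W.
From (5,4), the L positions reachable in one move are: (2,4), (1,4), (5,1). Any move reaching one of these is winning.

Move to (2,4).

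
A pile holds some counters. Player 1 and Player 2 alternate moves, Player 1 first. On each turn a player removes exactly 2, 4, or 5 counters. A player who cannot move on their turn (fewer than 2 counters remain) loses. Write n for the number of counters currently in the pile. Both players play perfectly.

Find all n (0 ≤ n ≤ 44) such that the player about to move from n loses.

Compute win/loss labels from the base case upward. A position with no move is L. Any other position is W if it can reach an L in one move, else L.
n=0: no move → L
n=1: no move → L
n=2: can move to 0, which is L ⇒ W
n=3: can move to 1, which is L ⇒ W
n=4: can move to 0, which is L ⇒ W
n=5: can move to 1, which is L ⇒ W
n=6: can move to 1, which is L ⇒ W
n=7: moves to 5(W), 3(W), 2(W); every one is W ⇒ L
n=8: moves to 6(W), 4(W), 3(W); every one is W ⇒ L
n=9: can move to 7, which is L ⇒ W
n=10: can move to 8, which is L ⇒ W
n=11: can move to 7, which is L ⇒ W
n=12: can move to 8, which is L ⇒ W
n=13: can move to 8, which is L ⇒ W
n=14: moves to 12(W), 10(W), 9(W); every one is W ⇒ L
n=15: moves to 13(W), 11(W), 10(W); every one is W ⇒ L
n=16: can move to 14, which is L ⇒ W
n=17: can move to 15, which is L ⇒ W
n=18: can move to 14, which is L ⇒ W
n=19: can move to 15, which is L ⇒ W
n=20: can move to 15, which is L ⇒ W
n=21: moves to 19(W), 17(W), 16(W); every one is W ⇒ L
n=22: moves to 20(W), 18(W), 17(W); every one is W ⇒ L
n=23: can move to 21, which is L ⇒ W
n=24: can move to 22, which is L ⇒ W
n=25: can move to 21, which is L ⇒ W
n=26: can move to 22, which is L ⇒ W
n=27: can move to 22, which is L ⇒ W
n=28: moves to 26(W), 24(W), 23(W); every one is W ⇒ L
n=29: moves to 27(W), 25(W), 24(W); every one is W ⇒ L
n=30: can move to 28, which is L ⇒ W
n=31: can move to 29, which is L ⇒ W
n=32: can move to 28, which is L ⇒ W
n=33: can move to 29, which is L ⇒ W
n=34: can move to 29, which is L ⇒ W
n=35: moves to 33(W), 31(W), 30(W); every one is W ⇒ L
n=36: moves to 34(W), 32(W), 31(W); every one is W ⇒ L
n=37: can move to 35, which is L ⇒ W
n=38: can move to 36, which is L ⇒ W
n=39: can move to 35, which is L ⇒ W
n=40: can move to 36, which is L ⇒ W
n=41: can move to 36, which is L ⇒ W
n=42: moves to 40(W), 38(W), 37(W); every one is W ⇒ L
n=43: moves to 41(W), 39(W), 38(W); every one is W ⇒ L
n=44: can move to 42, which is L ⇒ W
The losing starting values of n are exactly the entries labelled L in this table (14 of them).

0, 1, 7, 8, 14, 15, 21, 22, 28, 29, 35, 36, 42, 43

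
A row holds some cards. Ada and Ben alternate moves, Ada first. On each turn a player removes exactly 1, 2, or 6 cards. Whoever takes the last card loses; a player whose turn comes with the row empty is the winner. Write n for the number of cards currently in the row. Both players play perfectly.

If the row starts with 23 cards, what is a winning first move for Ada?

Use the standard recursion: the mover wins at a terminal position; elsewhere, the mover wins exactly when some move hands the opponent an L position.
n=0: no move; the opponent has just taken the last card and therefore loses → W
n=1: the only move is to 0(W), a W ⇒ L
n=2: can move to 1, which is L ⇒ W
n=3: can move to 1, which is L ⇒ W
n=4: moves to 3(W), 2(W); every one is W ⇒ L
n=5: can move to 4, which is L ⇒ W
n=6: can move to 4, which is L ⇒ W
n=7: can move to 1, which is L ⇒ W
n=8: moves to 7(W), 6(W), 2(W); every one is W ⇒ L
n=9: can move to 8, which is L ⇒ W
n=10: can move to 8, which is L ⇒ W
n=11: moves to 10(W), 9(W), 5(W); every one is W ⇒ L
n=12: can move to 11, which is L ⇒ W
n=13: can move to 11, which is L ⇒ W
n=14: can move to 8, which is L ⇒ W
n=15: moves to 14(W), 13(W), 9(W); every one is W ⇒ L
n=16: can move to 15, which is L ⇒ W
n=17: can move to 15, which is L ⇒ W
n=18: moves to 17(W), 16(W), 12(W); every one is W ⇒ L
n=19: can move to 18, which is L ⇒ W
n=20: can move to 18, which is L ⇒ W
n=21: can move to 15, which is L ⇒ W
n=22: moves to 21(W), 20(W), 16(W); every one is W ⇒ L
n=23: can move to 22, which is L ⇒ W
From 23, the L positions reachable in one move are: 22.

Remove 1, leaving 22.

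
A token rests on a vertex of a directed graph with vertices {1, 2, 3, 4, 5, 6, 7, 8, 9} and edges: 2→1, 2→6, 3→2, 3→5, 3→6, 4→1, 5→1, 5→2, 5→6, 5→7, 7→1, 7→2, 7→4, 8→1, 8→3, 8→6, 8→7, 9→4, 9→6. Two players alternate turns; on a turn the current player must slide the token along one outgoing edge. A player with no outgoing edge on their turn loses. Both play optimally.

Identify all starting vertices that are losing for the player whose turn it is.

1, 6

Build the W/L table. Terminal = L. A non-terminal position is W if it has a move to some L; otherwise it is L.
Every edge goes from a vertex to one that appears earlier in the order 1, 6, 2, 4, 7, 5, 3, 8, 9, so processing vertices in that order labels each vertex after all of its successors.
1: no outgoing edge → L
6: no outgoing edge → L
2: reaches L-position 6 → W
4: reaches L-position 1 → W
7: reaches L-position 1 → W
5: reaches L-position 6 → W
3: reaches L-position 6 → W
8: reaches L-position 6 → W
9: reaches L-position 6 → W
The losing starting vertices are exactly the entries labelled L in this table (2 of them).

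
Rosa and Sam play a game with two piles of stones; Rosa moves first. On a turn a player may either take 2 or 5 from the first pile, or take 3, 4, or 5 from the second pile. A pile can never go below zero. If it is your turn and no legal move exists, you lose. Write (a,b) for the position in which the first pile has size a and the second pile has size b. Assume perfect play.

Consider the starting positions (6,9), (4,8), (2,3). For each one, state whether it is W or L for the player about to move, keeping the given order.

Compute win/loss labels from the base case upward. A position with no move is L. Any other position is W if it can reach an L in one move, else L.
No move ever increases a pile, so every position that can arise here has a ≤ 6 and b ≤ 9; it is enough to label the cells with 0 ≤ a ≤ 6 and 0 ≤ b ≤ 9.
Every move lowers a or b (never raises either), so fill the grid row by row in increasing a, and left to right within a row: each cell's successors are then already labelled.
      b=0  b=1  b=2  b=3  b=4  b=5  b=6  b=7  b=8  b=9
a=0:    L    L    L    W    W    W    W    W    L    L
a=1:    L    L    L    W    W    W    W    W    L    L
a=2:    W    W    W    L    L    L    W    W    W    W
a=3:    W    W    W    L    L    L    W    W    W    W
a=4:    L    L    L    W    W    W    W    W    L    L
a=5:    W    W    W    W    W    W    L    L    W    W
a=6:    W    W    W    L    L    L    W    W    W    W
Cells with no legal move (terminal, hence L): (0,0), (0,1), (0,2), (1,0), (1,1), (1,2).
The remaining L cells, each justified by listing all of its moves:
(0,8): only reaches (0,5)(W), (0,4)(W), (0,3)(W), all W → L
(0,9): only reaches (0,6)(W), (0,5)(W), (0,4)(W), all W → L
(1,8): only reaches (1,5)(W), (1,4)(W), (1,3)(W), all W → L
(1,9): only reaches (1,6)(W), (1,5)(W), (1,4)(W), all W → L
(2,3): only reaches (0,3)(W), (2,0)(W), all W → L
(2,4): only reaches (0,4)(W), (2,1)(W), (2,0)(W), all W → L
(2,5): only reaches (0,5)(W), (2,2)(W), (2,1)(W), (2,0)(W), all W → L
(3,3): only reaches (1,3)(W), (3,0)(W), all W → L
(3,4): only reaches (1,4)(W), (3,1)(W), (3,0)(W), all W → L
(3,5): only reaches (1,5)(W), (3,2)(W), (3,1)(W), (3,0)(W), all W → L
(4,0): only reaches (2,0)(W), which is W → L
(4,1): only reaches (2,1)(W), which is W → L
(4,2): only reaches (2,2)(W), which is W → L
(4,8): only reaches (2,8)(W), (4,5)(W), (4,4)(W), (4,3)(W), all W → L
(4,9): only reaches (2,9)(W), (4,6)(W), (4,5)(W), (4,4)(W), all W → L
(5,6): only reaches (3,6)(W), (0,6)(W), (5,3)(W), (5,2)(W), (5,1)(W), all W → L
(5,7): only reaches (3,7)(W), (0,7)(W), (5,4)(W), (5,3)(W), (5,2)(W), all W → L
(6,3): only reaches (4,3)(W), (1,3)(W), (6,0)(W), all W → L
(6,4): only reaches (4,4)(W), (1,4)(W), (6,1)(W), (6,0)(W), all W → L
(6,5): only reaches (4,5)(W), (1,5)(W), (6,2)(W), (6,1)(W), (6,0)(W), all W → L
Every other cell has at least one move into one of the L cells above, so it is W.
(6,9): the move to (4,9) reaches an L cell, so W
(4,8): one of the L cells justified above, so L
(2,3): one of the L cells justified above, so L

(6,9): W, (4,8): L, (2,3): L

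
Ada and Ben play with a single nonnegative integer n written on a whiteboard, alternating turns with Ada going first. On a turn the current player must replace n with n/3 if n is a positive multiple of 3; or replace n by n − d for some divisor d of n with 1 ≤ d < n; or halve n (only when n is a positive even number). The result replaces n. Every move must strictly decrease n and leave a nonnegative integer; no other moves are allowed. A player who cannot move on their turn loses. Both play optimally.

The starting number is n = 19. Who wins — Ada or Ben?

Label each position W (a win for the player to move) or L (a loss). A position with no legal move is L; any other position is W exactly when some move reaches an L, and L when every move reaches a W.
n=0: no move → L
n=1: no move → L
n=2: W (go to 1, an L position)
n=3: W (go to 1, an L position)
n=4: L (options 2(W), 3(W) are all W)
n=5: W (go to 4, an L position)
n=6: W (go to 4, an L position)
n=7: L (sole option 6(W) is W)
n=8: W (go to 4, an L position)
n=9: L (options 3(W), 6(W), 8(W) are all W)
n=10: W (go to 9, an L position)
n=11: L (sole option 10(W) is W)
n=12: W (go to 4, an L position)
n=13: L (sole option 12(W) is W)
n=14: W (go to 7, an L position)
n=15: L (options 5(W), 10(W), 12(W), 14(W) are all W)
n=16: W (go to 15, an L position)
n=17: L (sole option 16(W) is W)
n=18: W (go to 9, an L position)
n=19: L (sole option 18(W) is W)
The starting position 19 is L: whatever Ada does, the opponent receives a W position.

Ben wins.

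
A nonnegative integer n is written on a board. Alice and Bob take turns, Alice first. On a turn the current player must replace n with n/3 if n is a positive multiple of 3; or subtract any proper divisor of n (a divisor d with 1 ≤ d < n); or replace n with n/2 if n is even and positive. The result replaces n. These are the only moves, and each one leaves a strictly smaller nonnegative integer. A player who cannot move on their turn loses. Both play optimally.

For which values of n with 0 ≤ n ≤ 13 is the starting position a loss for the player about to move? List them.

Work bottom-up. With no move the player to move loses. Otherwise the position is W if at least one move leads to an L position for the opponent, and L if every move leads to a W.
n=0: no move → L
n=1: no move → L
n=2: can move to 1, which is L ⇒ W
n=3: can move to 1, which is L ⇒ W
n=4: moves to 2(W), 3(W); every one is W ⇒ L
n=5: can move to 4, which is L ⇒ W
n=6: can move to 4, which is L ⇒ W
n=7: the only move is to 6(W), a W ⇒ L
n=8: can move to 4, which is L ⇒ W
n=9: moves to 3(W), 6(W), 8(W); every one is W ⇒ L
n=10: can move to 9, which is L ⇒ W
n=11: the only move is to 10(W), a W ⇒ L
n=12: can move to 4, which is L ⇒ W
n=13: the only move is to 12(W), a W ⇒ L
Reading off the rows marked L gives the requested list; there are 7 such values of n.

0, 1, 4, 7, 9, 11, 13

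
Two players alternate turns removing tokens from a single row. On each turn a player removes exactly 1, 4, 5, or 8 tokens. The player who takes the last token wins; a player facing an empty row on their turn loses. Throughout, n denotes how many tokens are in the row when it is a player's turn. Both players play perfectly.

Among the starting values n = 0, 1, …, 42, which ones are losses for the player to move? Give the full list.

Positions with no move are L. A position that does have a move is losing for the player to move precisely when every available move leads to a winning position for the opponent. Fill in the labels:
n=0: no move → L
n=1: reaches L-position 0 → W
n=2: only reaches 1(W), which is W → L
n=3: reaches L-position 2 → W
n=4: reaches L-position 0 → W
n=5: reaches L-position 0 → W
n=6: reaches L-position 2 → W
n=7: reaches L-position 2 → W
n=8: reaches L-position 0 → W
n=9: only reaches 8(W), 5(W), 4(W), 1(W), all W → L
n=10: reaches L-position 9 → W
n=11: only reaches 10(W), 7(W), 6(W), 3(W), all W → L
n=12: reaches L-position 11 → W
n=13: reaches L-position 9 → W
n=14: reaches L-position 9 → W
n=15: reaches L-position 11 → W
n=16: reaches L-position 11 → W
n=17: reaches L-position 9 → W
n=18: only reaches 17(W), 14(W), 13(W), 10(W), all W → L
n=19: reaches L-position 18 → W
n=20: only reaches 19(W), 16(W), 15(W), 12(W), all W → L
n=21: reaches L-position 20 → W
n=22: reaches L-position 18 → W
n=23: reaches L-position 18 → W
n=24: reaches L-position 20 → W
n=25: reaches L-position 20 → W
n=26: reaches L-position 18 → W
n=27: only reaches 26(W), 23(W), 22(W), 19(W), all W → L
n=28: reaches L-position 27 → W
n=29: only reaches 28(W), 25(W), 24(W), 21(W), all W → L
n=30: reaches L-position 29 → W
n=31: reaches L-position 27 → W
n=32: reaches L-position 27 → W
n=33: reaches L-position 29 → W
n=34: reaches L-position 29 → W
n=35: reaches L-position 27 → W
n=36: only reaches 35(W), 32(W), 31(W), 28(W), all W → L
n=37: reaches L-position 36 → W
n=38: only reaches 37(W), 34(W), 33(W), 30(W), all W → L
n=39: reaches L-position 38 → W
n=40: reaches L-position 36 → W
n=41: reaches L-position 36 → W
n=42: reaches L-position 38 → W
Reading off the rows marked L gives the requested list; there are 10 such values of n.

0, 2, 9, 11, 18, 20, 27, 29, 36, 38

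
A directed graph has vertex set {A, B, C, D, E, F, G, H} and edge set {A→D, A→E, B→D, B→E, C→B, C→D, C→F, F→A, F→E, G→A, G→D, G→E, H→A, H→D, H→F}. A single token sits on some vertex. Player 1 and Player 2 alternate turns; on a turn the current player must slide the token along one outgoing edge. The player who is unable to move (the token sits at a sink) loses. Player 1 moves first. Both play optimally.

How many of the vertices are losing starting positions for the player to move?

Build the W/L table. Terminal = L. A non-terminal position is W if it has a move to some L; otherwise it is L.
Every edge goes from a vertex to one that appears earlier in the order E, D, A, G, B, F, C, H, so processing vertices in that order labels each vertex after all of its successors.
E: no outgoing edge → L
D: no outgoing edge → L
A: →D(L), so W
G: →D(L), so W
B: →D(L), so W
F: →E(L), so W
C: →D(L), so W
H: →D(L), so W
The L vertices are D, E; that is 2 in all.

2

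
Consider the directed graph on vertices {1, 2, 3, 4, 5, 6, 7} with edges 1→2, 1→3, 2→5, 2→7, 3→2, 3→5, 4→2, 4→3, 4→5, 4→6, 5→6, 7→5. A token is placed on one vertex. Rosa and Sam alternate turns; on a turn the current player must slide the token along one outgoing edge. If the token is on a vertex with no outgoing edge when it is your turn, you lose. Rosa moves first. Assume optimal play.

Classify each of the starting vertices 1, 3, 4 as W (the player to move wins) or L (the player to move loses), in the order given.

1: W, 3: L, 4: W

Use the standard recursion: the mover loses at a terminal position; elsewhere, the mover wins exactly when some move hands the opponent an L position.
Every edge goes from a vertex to one that appears earlier in the order 6, 5, 7, 2, 3, 1, 4, so processing vertices in that order labels each vertex after all of its successors.
6: no outgoing edge → L
5: reaches L-position 6 → W
7: only reaches 5(W), which is W → L
2: reaches L-position 7 → W
3: only reaches 2(W), 5(W), all W → L
1: reaches L-position 3 → W
4: reaches L-position 3 → W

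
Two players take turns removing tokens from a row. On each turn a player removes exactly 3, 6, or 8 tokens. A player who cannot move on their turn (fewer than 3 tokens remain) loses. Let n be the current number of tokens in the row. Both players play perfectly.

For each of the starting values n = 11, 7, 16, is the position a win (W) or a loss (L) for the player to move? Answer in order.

11: L, 7: W, 16: W

Use the standard recursion: the mover loses at a terminal position; elsewhere, the mover wins exactly when some move hands the opponent an L position.
n=0: no move → L
n=1: no move → L
n=2: no move → L
n=3: →0(L), so W
n=4: →1(L), so W
n=5: →2(L), so W
n=6: →0(L), so W
n=7: →1(L), so W
n=8: →2(L), so W
n=9: →1(L), so W
n=10: →2(L), so W
n=11: →8(W), 5(W), 3(W) — all W, so L
n=12: →9(W), 6(W), 4(W) — all W, so L
n=13: →10(W), 7(W), 5(W) — all W, so L
n=14: →11(L), so W
n=15: →12(L), so W
n=16: →13(L), so W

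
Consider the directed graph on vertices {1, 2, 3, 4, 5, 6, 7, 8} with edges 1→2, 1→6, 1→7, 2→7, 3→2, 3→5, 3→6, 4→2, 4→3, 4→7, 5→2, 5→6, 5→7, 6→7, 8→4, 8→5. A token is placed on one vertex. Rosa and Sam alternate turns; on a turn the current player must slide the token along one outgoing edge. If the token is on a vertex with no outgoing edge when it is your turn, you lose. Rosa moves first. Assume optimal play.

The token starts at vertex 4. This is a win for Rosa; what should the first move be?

Move to 3.

Work bottom-up. With no move the player to move loses. Otherwise the position is W if at least one move leads to an L position for the opponent, and L if every move leads to a W.
Every edge goes from a vertex to one that appears earlier in the order 7, 6, 2, 5, 1, 3, 4, 8, so processing vertices in that order labels each vertex after all of its successors.
7: no outgoing edge → L
6: reaches L-position 7 → W
2: reaches L-position 7 → W
5: reaches L-position 7 → W
1: reaches L-position 7 → W
3: only reaches 5(W), 2(W), 6(W), all W → L
4: reaches L-position 3 → W
8: only reaches 4(W), 5(W), all W → L
From 4, the L positions reachable in one move are: 3, 7. Any move reaching one of these is winning.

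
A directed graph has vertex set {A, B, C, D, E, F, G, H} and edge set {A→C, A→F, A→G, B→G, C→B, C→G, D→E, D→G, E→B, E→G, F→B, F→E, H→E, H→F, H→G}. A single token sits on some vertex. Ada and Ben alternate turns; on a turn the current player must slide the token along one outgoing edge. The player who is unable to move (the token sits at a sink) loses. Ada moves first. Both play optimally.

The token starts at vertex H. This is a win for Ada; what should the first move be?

Label each position W (a win for the player to move) or L (a loss). A position with no legal move is L; any other position is W exactly when some move reaches an L, and L when every move reaches a W.
Every edge goes from a vertex to one that appears earlier in the order G, B, C, E, F, A, D, H, so processing vertices in that order labels each vertex after all of its successors.
G: no outgoing edge → L
B: reaches L-position G → W
C: reaches L-position G → W
E: reaches L-position G → W
F: only reaches E(W), B(W), all W → L
A: reaches L-position F → W
D: reaches L-position G → W
H: reaches L-position F → W
From H, the L positions reachable in one move are: F, G. Any move reaching one of these is winning.

Move to F.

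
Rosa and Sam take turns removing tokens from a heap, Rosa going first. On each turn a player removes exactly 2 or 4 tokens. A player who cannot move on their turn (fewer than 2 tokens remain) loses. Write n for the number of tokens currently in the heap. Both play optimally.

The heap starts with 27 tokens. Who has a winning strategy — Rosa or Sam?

Rosa wins.

Label each position W (a win for the player to move) or L (a loss). A position with no legal move is L; any other position is W exactly when some move reaches an L, and L when every move reaches a W.
n=0: no move → L
n=1: no move → L
n=2: →0(L), so W
n=3: →1(L), so W
n=4: →0(L), so W
n=5: →1(L), so W
n=6: →4(W), 2(W) — all W, so L
n=7: →5(W), 3(W) — all W, so L
n=8: →6(L), so W
n=9: →7(L), so W
n=10: →6(L), so W
n=11: →7(L), so W
n=12: →10(W), 8(W) — all W, so L
n=13: →11(W), 9(W) — all W, so L
n=14: →12(L), so W
n=15: →13(L), so W
n=16: →12(L), so W
n=17: →13(L), so W
n=18: →16(W), 14(W) — all W, so L
n=19: →17(W), 15(W) — all W, so L
n=20: →18(L), so W
n=21: →19(L), so W
n=22: →18(L), so W
n=23: →19(L), so W
n=24: →22(W), 20(W) — all W, so L
n=25: →23(W), 21(W) — all W, so L
n=26: →24(L), so W
n=27: →25(L), so W
The starting position 27 is W: Rosa should remove 2, leaving 25, handing over an L position.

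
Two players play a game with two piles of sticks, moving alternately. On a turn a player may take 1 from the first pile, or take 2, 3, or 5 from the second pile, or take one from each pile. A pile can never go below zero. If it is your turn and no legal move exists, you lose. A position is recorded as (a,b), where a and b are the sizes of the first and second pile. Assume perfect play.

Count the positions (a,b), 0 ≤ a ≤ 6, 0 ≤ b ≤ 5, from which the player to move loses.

14

Label each position W (a win for the player to move) or L (a loss). A position with no legal move is L; any other position is W exactly when some move reaches an L, and L when every move reaches a W.
Every move lowers a or b (never raises either), so fill the grid row by row in increasing a, and left to right within a row: each cell's successors are then already labelled.
      b=0  b=1  b=2  b=3  b=4  b=5
a=0:    L    L    W    W    W    W
a=1:    W    W    W    L    L    W
a=2:    L    L    W    W    W    W
a=3:    W    W    W    L    L    W
a=4:    L    L    W    W    W    W
a=5:    W    W    W    L    L    W
a=6:    L    L    W    W    W    W
Cells with no legal move (terminal, hence L): (0,0), (0,1).
The remaining L cells, each justified by listing all of its moves:
(1,3): only reaches (0,3)(W), (1,1)(W), (1,0)(W), (0,2)(W), all W → L
(1,4): only reaches (0,4)(W), (1,2)(W), (1,1)(W), (0,3)(W), all W → L
(2,0): only reaches (1,0)(W), which is W → L
(2,1): only reaches (1,1)(W), (1,0)(W), all W → L
(3,3): only reaches (2,3)(W), (3,1)(W), (3,0)(W), (2,2)(W), all W → L
(3,4): only reaches (2,4)(W), (3,2)(W), (3,1)(W), (2,3)(W), all W → L
(4,0): only reaches (3,0)(W), which is W → L
(4,1): only reaches (3,1)(W), (3,0)(W), all W → L
(5,3): only reaches (4,3)(W), (5,1)(W), (5,0)(W), (4,2)(W), all W → L
(5,4): only reaches (4,4)(W), (5,2)(W), (5,1)(W), (4,3)(W), all W → L
(6,0): only reaches (5,0)(W), which is W → L
(6,1): only reaches (5,1)(W), (5,0)(W), all W → L
Every other cell has at least one move into one of the L cells above, so it is W.
L cells per row: a=0: 2, a=1: 2, a=2: 2, a=3: 2, a=4: 2, a=5: 2, a=6: 2; total 14.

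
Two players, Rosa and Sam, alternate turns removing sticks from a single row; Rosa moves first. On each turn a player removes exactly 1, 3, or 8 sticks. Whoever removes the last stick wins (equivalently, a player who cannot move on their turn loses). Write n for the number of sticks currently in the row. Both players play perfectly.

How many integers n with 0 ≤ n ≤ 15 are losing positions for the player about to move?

Use the standard recursion: the mover loses at a terminal position; elsewhere, the mover wins exactly when some move hands the opponent an L position.
n=0: no move → L
n=1: →0(L), so W
n=2: →1(W) only, which is W, so L
n=3: →2(L), so W
n=4: →3(W), 1(W) — all W, so L
n=5: →4(L), so W
n=6: →5(W), 3(W) — all W, so L
n=7: →6(L), so W
n=8: →0(L), so W
n=9: →6(L), so W
n=10: →2(L), so W
n=11: →10(W), 8(W), 3(W) — all W, so L
n=12: →11(L), so W
n=13: →12(W), 10(W), 5(W) — all W, so L
n=14: →13(L), so W
n=15: →14(W), 12(W), 7(W) — all W, so L
L entries with 0 ≤ n ≤ 15: n = 0, 2, 4, 6, 11, 13, 15; that makes 7.

7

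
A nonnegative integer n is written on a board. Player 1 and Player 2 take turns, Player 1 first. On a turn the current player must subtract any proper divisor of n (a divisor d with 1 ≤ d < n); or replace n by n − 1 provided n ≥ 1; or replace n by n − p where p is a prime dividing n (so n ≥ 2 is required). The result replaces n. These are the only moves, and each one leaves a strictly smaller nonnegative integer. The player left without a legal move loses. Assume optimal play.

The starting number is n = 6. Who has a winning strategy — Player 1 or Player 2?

Use the standard recursion: the mover loses at a terminal position; elsewhere, the mover wins exactly when some move hands the opponent an L position.
n=0: no move → L
n=1: can move to 0, which is L ⇒ W
n=2: can move to 0, which is L ⇒ W
n=3: can move to 0, which is L ⇒ W
n=4: moves to 2(W), 3(W); every one is W ⇒ L
n=5: can move to 0, which is L ⇒ W
n=6: can move to 4, which is L ⇒ W
The starting position 6 is W: Player 1 should move to 4, handing over an L position.

Player 1 wins.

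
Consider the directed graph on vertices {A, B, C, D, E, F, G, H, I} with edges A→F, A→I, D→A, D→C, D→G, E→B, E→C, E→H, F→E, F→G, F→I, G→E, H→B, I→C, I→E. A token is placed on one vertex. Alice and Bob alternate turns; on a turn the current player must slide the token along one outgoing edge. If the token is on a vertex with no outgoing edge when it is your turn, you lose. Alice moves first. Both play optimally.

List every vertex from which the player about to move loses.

A, B, C, G

Use the standard recursion: the mover loses at a terminal position; elsewhere, the mover wins exactly when some move hands the opponent an L position.
Every edge goes from a vertex to one that appears earlier in the order B, C, H, E, I, G, F, A, D, so processing vertices in that order labels each vertex after all of its successors.
B: no outgoing edge → L
C: no outgoing edge → L
H: W (go to B, an L position)
E: W (go to C, an L position)
I: W (go to C, an L position)
G: L (sole option E(W) is W)
F: W (go to G, an L position)
A: L (options F(W), I(W) are all W)
D: W (go to A, an L position)
Reading off the rows marked L gives the requested list; there are 4 such vertices.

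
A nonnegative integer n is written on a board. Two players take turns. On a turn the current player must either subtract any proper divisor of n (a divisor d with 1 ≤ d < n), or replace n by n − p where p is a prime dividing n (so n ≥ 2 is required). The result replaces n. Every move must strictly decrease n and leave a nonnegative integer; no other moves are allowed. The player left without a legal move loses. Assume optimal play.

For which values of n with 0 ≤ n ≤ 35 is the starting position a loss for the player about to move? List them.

0, 1, 4, 9, 14, 20, 26, 32, 35

Work bottom-up. With no move the player to move loses. Otherwise the position is W if at least one move leads to an L position for the opponent, and L if every move leads to a W.
n=0: no move → L
n=1: no move → L
n=2: →0(L), so W
n=3: →0(L), so W
n=4: →2(W), 3(W) — all W, so L
n=5: →0(L), so W
n=6: →4(L), so W
n=7: →0(L), so W
n=8: →4(L), so W
n=9: →6(W), 8(W) — all W, so L
n=10: →9(L), so W
n=11: →0(L), so W
n=12: →9(L), so W
n=13: →0(L), so W
n=14: →7(W), 12(W), 13(W) — all W, so L
n=15: →14(L), so W
n=16: →14(L), so W
n=17: →0(L), so W
n=18: →9(L), so W
n=19: →0(L), so W
n=20: →10(W), 15(W), 16(W), 18(W), 19(W) — all W, so L
n=21: →14(L), so W
n=22: →20(L), so W
n=23: →0(L), so W
n=24: →20(L), so W
n=25: →20(L), so W
n=26: →13(W), 24(W), 25(W) — all W, so L
n=27: →26(L), so W
n=28: →14(L), so W
n=29: →0(L), so W
n=30: →20(L), so W
n=31: →0(L), so W
n=32: →16(W), 24(W), 28(W), 30(W), 31(W) — all W, so L
n=33: →32(L), so W
n=34: →32(L), so W
n=35: →28(W), 30(W), 34(W) — all W, so L
The losing starting values of n are exactly the entries labelled L in this table (9 of them).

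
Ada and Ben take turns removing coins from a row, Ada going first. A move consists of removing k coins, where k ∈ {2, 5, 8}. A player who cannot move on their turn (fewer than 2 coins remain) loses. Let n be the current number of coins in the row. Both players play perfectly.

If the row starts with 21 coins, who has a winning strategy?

Classify positions by backward induction: terminal positions (no move available) are L. From any other position, the mover wins iff some move reaches an L.
n=0: no move → L
n=1: no move → L
n=2: can move to 0, which is L ⇒ W
n=3: can move to 1, which is L ⇒ W
n=4: the only move is to 2(W), a W ⇒ L
n=5: can move to 0, which is L ⇒ W
n=6: can move to 4, which is L ⇒ W
n=7: moves to 5(W), 2(W); every one is W ⇒ L
n=8: can move to 0, which is L ⇒ W
n=9: can move to 7, which is L ⇒ W
n=10: moves to 8(W), 5(W), 2(W); every one is W ⇒ L
n=11: moves to 9(W), 6(W), 3(W); every one is W ⇒ L
n=12: can move to 10, which is L ⇒ W
n=13: can move to 11, which is L ⇒ W
n=14: moves to 12(W), 9(W), 6(W); every one is W ⇒ L
n=15: can move to 10, which is L ⇒ W
n=16: can move to 14, which is L ⇒ W
n=17: moves to 15(W), 12(W), 9(W); every one is W ⇒ L
n=18: can move to 10, which is L ⇒ W
n=19: can move to 17, which is L ⇒ W
n=20: moves to 18(W), 15(W), 12(W); every one is W ⇒ L
n=21: moves to 19(W), 16(W), 13(W); every one is W ⇒ L
Every move from 21 reaches a W position, so the mover loses.

Ben wins.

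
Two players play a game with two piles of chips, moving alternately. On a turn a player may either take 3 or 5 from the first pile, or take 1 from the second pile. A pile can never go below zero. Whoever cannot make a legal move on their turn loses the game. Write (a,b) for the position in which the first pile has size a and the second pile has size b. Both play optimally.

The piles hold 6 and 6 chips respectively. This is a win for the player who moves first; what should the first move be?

Move to (1,6).

Classify positions by backward induction: terminal positions (no move available) are L. From any other position, the mover wins iff some move reaches an L.
No move ever increases a pile, so every position that can arise here has a ≤ 6 and b ≤ 6; it is enough to label the cells with 0 ≤ a ≤ 6 and 0 ≤ b ≤ 6.
Every move lowers a or b (never raises either), so fill the grid row by row in increasing a, and left to right within a row: each cell's successors are then already labelled.
      b=0  b=1  b=2  b=3  b=4  b=5  b=6
a=0:    L    W    L    W    L    W    L
a=1:    L    W    L    W    L    W    L
a=2:    L    W    L    W    L    W    L
a=3:    W    L    W    L    W    L    W
a=4:    W    L    W    L    W    L    W
a=5:    W    L    W    L    W    L    W
a=6:    W    W    W    W    W    W    W
Cells with no legal move (terminal, hence L): (0,0), (1,0), (2,0).
The remaining L cells, each justified by listing all of its moves:
(0,2): L (sole option (0,1)(W) is W)
(0,4): L (sole option (0,3)(W) is W)
(0,6): L (sole option (0,5)(W) is W)
(1,2): L (sole option (1,1)(W) is W)
(1,4): L (sole option (1,3)(W) is W)
(1,6): L (sole option (1,5)(W) is W)
(2,2): L (sole option (2,1)(W) is W)
(2,4): L (sole option (2,3)(W) is W)
(2,6): L (sole option (2,5)(W) is W)
(3,1): L (options (0,1)(W), (3,0)(W) are all W)
(3,3): L (options (0,3)(W), (3,2)(W) are all W)
(3,5): L (options (0,5)(W), (3,4)(W) are all W)
(4,1): L (options (1,1)(W), (4,0)(W) are all W)
(4,3): L (options (1,3)(W), (4,2)(W) are all W)
(4,5): L (options (1,5)(W), (4,4)(W) are all W)
(5,1): L (options (2,1)(W), (0,1)(W), (5,0)(W) are all W)
(5,3): L (options (2,3)(W), (0,3)(W), (5,2)(W) are all W)
(5,5): L (options (2,5)(W), (0,5)(W), (5,4)(W) are all W)
Every other cell has at least one move into one of the L cells above, so it is W.
From (6,6), the L positions reachable in one move are: (1,6).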